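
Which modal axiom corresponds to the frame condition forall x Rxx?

The condition is reflexivity. The T schema □ψ → ψ defines it.
Suppose □ψ→ψ is valid. At any x set V(ψ)={w : Rxw}. Then □ψ holds at x, so ψ holds at x, i.e. Rxx.

□ψ → ψ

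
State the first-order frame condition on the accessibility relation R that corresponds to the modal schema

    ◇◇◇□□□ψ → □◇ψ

∀x ∀y ∀z ((xR³y ∧ xRz) → ∃w (yR³w ∧ zRw))

This is a Sahlqvist (Geach-type) schema ◇^3□^3ψ → □^1◇^1ψ.
Minimal-valuation argument: fix x; take any y with xR^3y and any z with xR^1z. Set V(ψ) to the set of worlds R-reachable from y in exactly 3 steps. Then □^3ψ holds at y, so the antecedent holds at x; validity forces ◇^1ψ at z, giving a w with zR^1w and yR^3w.
First-order correspondent: ∀x ∀y ∀z ((xR³y ∧ xRz) → ∃w (yR³w ∧ zRw)).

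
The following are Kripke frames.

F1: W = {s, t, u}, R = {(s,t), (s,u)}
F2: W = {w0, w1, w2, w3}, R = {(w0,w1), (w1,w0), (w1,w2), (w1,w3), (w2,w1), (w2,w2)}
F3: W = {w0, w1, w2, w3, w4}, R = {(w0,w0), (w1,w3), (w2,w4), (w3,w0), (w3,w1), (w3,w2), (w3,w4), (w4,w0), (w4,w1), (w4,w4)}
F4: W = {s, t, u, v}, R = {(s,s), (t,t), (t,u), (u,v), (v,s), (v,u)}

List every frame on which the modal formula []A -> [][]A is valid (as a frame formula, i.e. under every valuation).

F1

This is the axiom for transitivity; its first-order frame correspondent is forall x forall y forall z (Rxy & Ryz -> Rxz).
F1: condition met.
F2: fails — Rw1w2 and Rw2w1 but not Rw1w1.
F3: fails — Rw2w4 and Rw4w1 but not Rw2w1.
F4: fails — Ruv and Rvu but not Ruu.
Valid on: F1.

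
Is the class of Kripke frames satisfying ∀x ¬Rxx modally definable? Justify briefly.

Any modally definable frame class is closed under surjective bounded morphisms.
The 3-cycle (worlds 0,1,2 with 0→1→2→0) is irreflexive, and the map sending every world to a single reflexive point • is a surjective bounded morphism (forth: every edge maps to (•,•); back: every world has a successor). So any modal formula valid on the 3-cycle is also valid on the reflexive point, which is not irreflexive.
So no modal formula (or set of formulas) defines exactly the irreflexive frames.

Not definable by any modal formula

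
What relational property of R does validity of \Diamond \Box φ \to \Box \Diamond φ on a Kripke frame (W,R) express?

convergence

This schema is the .2 axiom.
It corresponds to convergence: \forall x \forall y \forall z (Rxy \wedge Rxz \to \exists w (Ryw \wedge Rzw)).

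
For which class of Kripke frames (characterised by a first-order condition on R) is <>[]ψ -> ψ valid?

Equivalently (dual form): ψ → □◇ψ.
Suppose ψ→□◇ψ is valid. Take Rxy and set V(ψ)={x}. Then ψ at x, so □◇ψ at x, so ◇ψ at y, so some z with Ryz has ψ; z=x, i.e. Ryx.

symmetry: forall x forall y (Rxy -> Ryx)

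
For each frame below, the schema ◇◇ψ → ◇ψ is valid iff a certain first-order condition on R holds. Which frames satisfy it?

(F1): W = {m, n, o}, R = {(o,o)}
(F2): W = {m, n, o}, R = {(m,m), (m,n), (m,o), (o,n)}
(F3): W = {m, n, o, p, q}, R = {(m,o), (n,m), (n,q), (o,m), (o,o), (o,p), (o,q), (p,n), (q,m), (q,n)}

(F1), (F2)

Frame correspondent (Sahlqvist): ∀x ∀y ∀z (Rxy ∧ Ryz → Rxz) — i.e. transitivity.
(F1): ✓.
(F2): ✓.
(F3): fails — Rop and Rpn but not Ron.
Valid on: (F1), (F2).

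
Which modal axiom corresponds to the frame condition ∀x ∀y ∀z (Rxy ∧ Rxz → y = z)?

◇p → □p

This is partial functionality; the standard corresponding axiom is CD: ◇p → □p.
Suppose ◇p→□p is valid. Take Rxy, Rxz and set V(p)={y}. Then ◇p at x, so □p at x, so p at z, i.e. z=y.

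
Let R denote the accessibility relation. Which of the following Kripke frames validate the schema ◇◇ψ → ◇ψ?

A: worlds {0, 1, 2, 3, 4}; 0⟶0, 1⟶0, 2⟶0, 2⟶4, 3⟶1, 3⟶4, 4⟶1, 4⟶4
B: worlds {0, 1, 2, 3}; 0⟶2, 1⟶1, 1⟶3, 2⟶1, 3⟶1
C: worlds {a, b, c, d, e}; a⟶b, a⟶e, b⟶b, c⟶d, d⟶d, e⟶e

C

Frame correspondent (Sahlqvist): ∀x ∀y (xR²y → ∃w (y = w ∧ xRw)) — i.e. a generalized confluence (Geach) condition.
A: fails — 2R²1 but no w with 1=w and 2Rw.
B: fails — 0R²1 but no w with 1=w and 0Rw.
C: holds.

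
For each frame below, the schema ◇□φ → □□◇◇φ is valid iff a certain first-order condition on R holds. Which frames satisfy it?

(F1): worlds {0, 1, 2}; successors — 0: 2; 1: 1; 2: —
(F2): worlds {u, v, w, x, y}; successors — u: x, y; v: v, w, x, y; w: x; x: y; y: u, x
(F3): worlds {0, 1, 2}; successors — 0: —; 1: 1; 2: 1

(F1), (F3)

Frame correspondent (Sahlqvist): ∀x ∀y ∀z ((xRy ∧ xR²z) → ∃w (yRw ∧ zR²w)) — i.e. a generalized confluence (Geach) condition.
(F1): holds.
(F2): fails — uRx, uR²x but no t with xRt and xR²t.
(F3): holds.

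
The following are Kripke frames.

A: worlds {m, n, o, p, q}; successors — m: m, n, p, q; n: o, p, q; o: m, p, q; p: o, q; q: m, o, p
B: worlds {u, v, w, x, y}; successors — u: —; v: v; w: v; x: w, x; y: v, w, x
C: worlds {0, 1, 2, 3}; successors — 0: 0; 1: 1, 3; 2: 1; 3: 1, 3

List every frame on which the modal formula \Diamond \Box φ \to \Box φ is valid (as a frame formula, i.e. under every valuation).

This is the axiom for the Euclidean property; its first-order frame correspondent is \forall x \forall y \forall z (Rxy \wedge Rxz \to Ryz).
A: fails — Rmq and Rmq but not Rqq.
B: fails — Rxw and Rxw but not Rww.
C: holds.
Valid on: C.

C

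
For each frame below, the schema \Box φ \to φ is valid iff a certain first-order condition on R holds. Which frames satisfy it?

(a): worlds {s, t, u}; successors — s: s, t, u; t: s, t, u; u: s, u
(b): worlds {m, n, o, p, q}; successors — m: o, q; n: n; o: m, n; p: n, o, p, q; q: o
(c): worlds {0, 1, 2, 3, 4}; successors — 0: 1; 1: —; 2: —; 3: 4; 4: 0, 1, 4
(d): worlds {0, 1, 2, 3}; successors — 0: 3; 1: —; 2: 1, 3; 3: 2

Frame correspondent (Sahlqvist): \forall x Rxx — i.e. reflexivity.
(a): ✓.
(b): fails — world m does not see itself.
(c): fails — world 0 does not see itself.
(d): fails — world 0 does not see itself.

(a)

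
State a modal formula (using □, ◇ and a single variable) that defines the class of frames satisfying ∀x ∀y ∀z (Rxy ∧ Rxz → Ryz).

The condition is the Euclidean property. The 5 schema ◇ψ → □◇ψ defines it.

◇ψ → □◇ψ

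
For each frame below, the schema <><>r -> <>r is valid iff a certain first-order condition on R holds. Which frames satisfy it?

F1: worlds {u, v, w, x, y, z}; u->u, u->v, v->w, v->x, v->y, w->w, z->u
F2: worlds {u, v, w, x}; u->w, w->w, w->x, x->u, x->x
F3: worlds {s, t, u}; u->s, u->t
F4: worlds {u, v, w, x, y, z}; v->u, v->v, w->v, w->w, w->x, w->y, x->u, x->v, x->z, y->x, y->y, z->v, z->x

Frame correspondent (Sahlqvist): forall x forall y forall z (Rxy & Ryz -> Rxz) — i.e. transitivity.
F1: fails — Ruv and Rvw but not Ruw.
F2: fails — Ruw and Rwx but not Rux.
F3: satisfies the condition.
F4: fails — Ryx and Rxu but not Ryu.

F3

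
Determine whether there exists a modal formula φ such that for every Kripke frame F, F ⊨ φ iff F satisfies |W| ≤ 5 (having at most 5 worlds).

Modal frame validity is preserved under disjoint unions.
Any modal formula valid on each of 6 disjoint one-world frames is valid on their disjoint union (validity is preserved under disjoint unions). Each one-world frame has |W|=1≤5, but the union has |W|=6.
So the class is not modally definable.

Not definable by any modal formula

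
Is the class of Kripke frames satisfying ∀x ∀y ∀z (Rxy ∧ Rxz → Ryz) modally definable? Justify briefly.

Definable; ◇r → □◇r defines it

This is a Sahlqvist condition; the 5 axiom ◇r → □◇r defines it.
Suppose ◇r→□◇r is valid. Take Rxy, Rxz and set V(r)={y}. Then ◇r at x, so □◇r at x, so ◇r at z, so some w with Rzw has r; w=y, i.e. Rzy. By symmetry of the argument, Ryz.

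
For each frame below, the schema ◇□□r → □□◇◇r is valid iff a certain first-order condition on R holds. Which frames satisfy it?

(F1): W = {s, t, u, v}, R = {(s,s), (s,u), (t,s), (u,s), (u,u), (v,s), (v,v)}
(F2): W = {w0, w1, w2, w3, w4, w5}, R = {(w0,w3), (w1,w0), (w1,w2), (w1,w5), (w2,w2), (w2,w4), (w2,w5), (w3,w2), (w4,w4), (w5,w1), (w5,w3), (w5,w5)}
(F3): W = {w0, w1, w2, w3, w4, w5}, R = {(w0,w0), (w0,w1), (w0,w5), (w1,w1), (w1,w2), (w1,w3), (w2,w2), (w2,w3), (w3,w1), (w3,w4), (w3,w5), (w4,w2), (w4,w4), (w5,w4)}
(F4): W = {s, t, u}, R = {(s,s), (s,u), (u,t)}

(F1), (F3)

This is the axiom for a generalized confluence (Geach) condition; its first-order frame correspondent is ∀x ∀y ∀z ((xRy ∧ xR²z) → ∃w (yR²w ∧ zR²w)).
(F1): satisfies the condition.
(F2): fails — w1Rw0, w1R²w4 but no w with w0R²w and w4R²w.
(F3): satisfies the condition.
(F4): fails — sRs, sR²t but no w with sR²w and tR²w.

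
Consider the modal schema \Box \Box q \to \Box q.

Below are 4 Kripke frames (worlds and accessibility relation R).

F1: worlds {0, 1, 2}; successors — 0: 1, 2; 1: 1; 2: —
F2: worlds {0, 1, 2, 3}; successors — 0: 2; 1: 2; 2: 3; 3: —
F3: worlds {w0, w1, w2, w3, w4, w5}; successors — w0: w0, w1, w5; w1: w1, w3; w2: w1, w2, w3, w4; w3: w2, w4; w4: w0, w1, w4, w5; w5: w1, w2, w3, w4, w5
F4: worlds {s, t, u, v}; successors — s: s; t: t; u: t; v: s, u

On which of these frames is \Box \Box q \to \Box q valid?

The schema corresponds to density: \forall x \forall y (Rxy \to \exists z (Rxz \wedge Rzy)).
F1: fails — R02 but no z with R0z and Rz2.
F2: fails — R12 but no z with R1z and Rz2.
F3: ✓.
F4: fails — Rvu but no z with Rvz and Rzu.
Valid on: F3.

F3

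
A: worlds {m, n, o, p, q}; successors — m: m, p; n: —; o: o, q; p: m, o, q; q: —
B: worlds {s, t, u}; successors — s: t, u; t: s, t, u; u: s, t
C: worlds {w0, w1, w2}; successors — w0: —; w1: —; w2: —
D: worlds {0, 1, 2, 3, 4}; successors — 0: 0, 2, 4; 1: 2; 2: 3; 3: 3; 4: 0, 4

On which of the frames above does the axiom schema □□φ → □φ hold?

A, B, C

The schema corresponds to density: ∀x ∀y (Rxy → ∃z (Rxz ∧ Rzy)).
A: satisfies the condition.
B: satisfies the condition.
C: satisfies the condition.
D: fails — R12 but no z with R1z and Rz2.
Valid on: A, B, C.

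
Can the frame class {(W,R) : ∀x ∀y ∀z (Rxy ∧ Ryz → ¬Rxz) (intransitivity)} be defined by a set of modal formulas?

If a class were modally definable it would be closed under surjective bounded morphisms (Goldblatt–Thomason).
The 7-cycle (worlds s,t,u,v,w,x,y with s→t→u→v→w→x→y→s) is intransitive. Mapping every world to a single reflexive point • is a surjective bounded morphism; the reflexive point is not intransitive (R••∧R•• but R••).
So no modal formula (or set of formulas) defines exactly the intransitive frames.

Not definable by any modal formula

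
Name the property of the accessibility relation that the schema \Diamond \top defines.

This schema is equivalent to the D axiom □A → ◇A.
Its frame correspondent is seriality — \forall x \exists y Rxy.

seriality: \forall x \exists y Rxy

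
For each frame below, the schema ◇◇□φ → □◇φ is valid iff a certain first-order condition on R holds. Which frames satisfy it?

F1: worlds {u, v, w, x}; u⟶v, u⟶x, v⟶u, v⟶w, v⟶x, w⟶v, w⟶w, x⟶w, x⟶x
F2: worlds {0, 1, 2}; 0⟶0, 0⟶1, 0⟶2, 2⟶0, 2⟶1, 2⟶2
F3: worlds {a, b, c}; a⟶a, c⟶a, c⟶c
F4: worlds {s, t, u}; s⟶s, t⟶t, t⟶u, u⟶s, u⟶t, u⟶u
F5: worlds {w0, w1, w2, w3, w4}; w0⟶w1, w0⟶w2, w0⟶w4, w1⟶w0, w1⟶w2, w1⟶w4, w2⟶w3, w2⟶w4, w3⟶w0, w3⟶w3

This is the axiom for a generalized confluence (Geach) condition; its first-order frame correspondent is ∀x ∀y ∀z ((xR²y ∧ xRz) → ∃w (yRw ∧ zRw)).
F1: holds.
F2: fails — 0R²0, 0R1 but no w with 0Rw and 1Rw.
F3: holds.
F4: fails — tR²s, tRt but no w with sRw and tRw.
F5: fails — w0R²w0, w0Rw4 but no w with w0Rw and w4Rw.
Valid on: F1, F3.

F1, F3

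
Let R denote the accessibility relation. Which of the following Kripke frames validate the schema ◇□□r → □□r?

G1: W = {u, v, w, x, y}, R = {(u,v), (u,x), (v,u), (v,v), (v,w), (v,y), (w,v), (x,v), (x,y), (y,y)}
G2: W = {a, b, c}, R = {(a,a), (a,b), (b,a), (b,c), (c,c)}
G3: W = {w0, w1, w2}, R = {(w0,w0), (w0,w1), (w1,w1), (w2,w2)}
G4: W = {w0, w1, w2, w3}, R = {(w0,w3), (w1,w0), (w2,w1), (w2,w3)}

This is the axiom for a generalized confluence (Geach) condition; its first-order frame correspondent is ∀x ∀y ∀z ((xRy ∧ xR²z) → ∃w (yR²w ∧ z = w)).
G1: fails — vRu, vR²x but no t with uR²t and x=t.
G2: fails — bRc, bR²a but no w with cR²w and a=w.
G3: fails — w0Rw1, w0R²w0 but no w with w1R²w and w0=w.
G4: fails — w1Rw0, w1R²w3 but no w with w0R²w and w3=w.

none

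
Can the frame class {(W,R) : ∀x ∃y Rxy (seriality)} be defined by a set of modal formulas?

Yes: it is seriality, defined by the D schema □q → ◇q.

Yes — defined by □q → ◇q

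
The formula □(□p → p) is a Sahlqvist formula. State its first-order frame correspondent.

shift-reflexivity: ∀x ∀y (Rxy → Ryy)

Suppose □(□p→p) is valid. Take Rxy and set V(p)={w : Ryw}. Then at y, □p holds; since □(□p→p) at x, □p→p at y, so p at y, i.e. Ryy.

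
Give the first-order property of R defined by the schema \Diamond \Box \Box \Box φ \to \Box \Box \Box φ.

This is a Sahlqvist (Geach-type) schema ◇^1□^3φ → □^3◇^0φ.
First-order correspondent: \forall x \forall y \forall z ((xRy \wedge x R^3 z) \to \exists w (y R^3 w \wedge z = w)).

\forall x \forall y \forall z ((xRy \wedge x R^3 z) \to \exists w (y R^3 w \wedge z = w))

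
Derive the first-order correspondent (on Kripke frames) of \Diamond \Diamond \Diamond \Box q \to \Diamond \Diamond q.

This is a Sahlqvist (Geach-type) schema ◇^3□^1q → □^0◇^2q.
First-order correspondent: \forall x \forall y (x R^3 y \to \exists w (yRw \wedge x R^2 w)).

\forall x \forall y (x R^3 y \to \exists w (yRw \wedge x R^2 w))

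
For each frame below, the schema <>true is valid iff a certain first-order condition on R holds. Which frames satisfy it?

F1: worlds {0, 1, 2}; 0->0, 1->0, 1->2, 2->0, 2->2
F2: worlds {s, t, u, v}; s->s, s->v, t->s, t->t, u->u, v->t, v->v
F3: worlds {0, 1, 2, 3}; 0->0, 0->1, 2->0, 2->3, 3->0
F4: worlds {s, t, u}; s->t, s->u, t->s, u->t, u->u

This is the axiom for seriality; its first-order frame correspondent is forall x exists y Rxy.
F1: holds.
F2: holds.
F3: fails — world 1 has no successor.
F4: holds.

F1, F2, F4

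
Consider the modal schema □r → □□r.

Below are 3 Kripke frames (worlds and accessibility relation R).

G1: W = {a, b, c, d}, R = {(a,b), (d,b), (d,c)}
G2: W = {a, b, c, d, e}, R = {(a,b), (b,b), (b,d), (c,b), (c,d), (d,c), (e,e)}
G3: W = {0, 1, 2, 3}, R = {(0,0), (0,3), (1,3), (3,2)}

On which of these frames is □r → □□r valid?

The schema corresponds to transitivity: ∀x ∀y ∀z (Rxy ∧ Ryz → Rxz).
G1: condition met.
G2: fails — Rcd and Rdc but not Rcc.
G3: fails — R03 and R32 but not R02.
Valid on: G1.

G1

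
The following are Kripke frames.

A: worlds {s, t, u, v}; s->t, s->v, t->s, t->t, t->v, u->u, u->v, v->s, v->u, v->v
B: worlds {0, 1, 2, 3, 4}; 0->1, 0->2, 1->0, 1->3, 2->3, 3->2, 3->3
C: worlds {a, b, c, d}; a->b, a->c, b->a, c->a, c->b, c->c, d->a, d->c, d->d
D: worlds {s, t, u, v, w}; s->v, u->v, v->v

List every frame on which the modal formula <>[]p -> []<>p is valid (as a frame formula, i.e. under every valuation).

The schema corresponds to convergence: forall x forall y forall z (Rxy & Rxz -> exists w (Ryw & Rzw)).
A: holds.
B: holds.
C: fails — Rcb and Rca but b and a have no common successor.
D: holds.
Valid on: A, B, D.

A, B, D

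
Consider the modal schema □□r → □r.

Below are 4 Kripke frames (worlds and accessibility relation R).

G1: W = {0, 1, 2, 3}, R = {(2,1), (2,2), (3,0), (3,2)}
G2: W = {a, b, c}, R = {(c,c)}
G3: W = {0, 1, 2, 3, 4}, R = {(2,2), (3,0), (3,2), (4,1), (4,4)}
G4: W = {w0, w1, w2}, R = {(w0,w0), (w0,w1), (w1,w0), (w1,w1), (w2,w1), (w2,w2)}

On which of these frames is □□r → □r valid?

G2, G4

The schema corresponds to density: ∀x ∀y (Rxy → ∃z (Rxz ∧ Rzy)).
G1: fails — R30 but no z with R3z and Rz0.
G2: ✓.
G3: fails — R30 but no z with R3z and Rz0.
G4: ✓.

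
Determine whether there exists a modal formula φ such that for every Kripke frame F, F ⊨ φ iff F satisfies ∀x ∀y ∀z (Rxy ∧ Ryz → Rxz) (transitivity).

Yes, by □q → □□q

Yes: it is transitivity, defined by the 4 schema □q → □□q.
Suppose □q→□□q is valid. Take Rxy, Ryz and set V(q)={w : Rxw}. Then □q at x, so □□q at x, so □q at y, so q at z, i.e. Rxz.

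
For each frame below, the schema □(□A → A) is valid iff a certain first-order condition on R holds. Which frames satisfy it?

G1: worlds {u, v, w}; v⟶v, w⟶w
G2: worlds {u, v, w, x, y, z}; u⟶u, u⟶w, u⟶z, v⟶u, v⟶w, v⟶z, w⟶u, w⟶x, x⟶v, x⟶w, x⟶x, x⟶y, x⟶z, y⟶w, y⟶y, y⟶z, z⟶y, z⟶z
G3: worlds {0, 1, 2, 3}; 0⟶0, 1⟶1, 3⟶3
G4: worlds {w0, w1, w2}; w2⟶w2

G1, G3, G4

This is the axiom for shift-reflexivity; its first-order frame correspondent is ∀x ∀y (Rxy → Ryy).
G1: condition met.
G2: fails — Rxw but not Rww.
G3: condition met.
G4: condition met.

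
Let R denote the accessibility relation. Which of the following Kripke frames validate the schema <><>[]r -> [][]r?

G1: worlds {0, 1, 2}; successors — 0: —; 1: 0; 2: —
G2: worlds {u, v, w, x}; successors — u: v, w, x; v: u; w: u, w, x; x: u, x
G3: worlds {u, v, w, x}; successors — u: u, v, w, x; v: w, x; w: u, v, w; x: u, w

The schema corresponds to a generalized confluence (Geach) condition: forall x forall y forall z ((x R^2 y & x R^2 z) -> exists w (yRw & z = w)).
G1: holds.
G2: fails — uR²u, uR²u but no t with uRt and u=t.
G3: fails — uR²v, uR²u but no t with vRt and u=t.

G1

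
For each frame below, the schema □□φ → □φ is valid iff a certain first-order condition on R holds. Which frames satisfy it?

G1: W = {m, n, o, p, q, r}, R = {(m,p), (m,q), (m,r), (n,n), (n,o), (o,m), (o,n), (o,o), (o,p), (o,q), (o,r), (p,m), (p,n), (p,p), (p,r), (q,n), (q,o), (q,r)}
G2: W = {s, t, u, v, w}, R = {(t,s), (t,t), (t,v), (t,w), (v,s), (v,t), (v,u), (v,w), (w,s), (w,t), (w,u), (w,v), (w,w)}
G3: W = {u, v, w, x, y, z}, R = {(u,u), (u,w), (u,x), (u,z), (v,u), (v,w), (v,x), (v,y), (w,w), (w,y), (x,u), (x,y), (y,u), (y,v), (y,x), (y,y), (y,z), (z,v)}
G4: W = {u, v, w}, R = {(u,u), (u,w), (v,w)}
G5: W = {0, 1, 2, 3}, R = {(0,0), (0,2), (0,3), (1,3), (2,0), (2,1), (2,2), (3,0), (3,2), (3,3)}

G2, G5

The schema corresponds to density: ∀x ∀y (Rxy → ∃z (Rxz ∧ Rzy)).
G1: fails — Rmq but no z with Rmz and Rzq.
G2: ✓.
G3: fails — Rzv but no t with Rzt and Rtv.
G4: fails — Rvw but no z with Rvz and Rzw.
G5: ✓.
Valid on: G2, G5.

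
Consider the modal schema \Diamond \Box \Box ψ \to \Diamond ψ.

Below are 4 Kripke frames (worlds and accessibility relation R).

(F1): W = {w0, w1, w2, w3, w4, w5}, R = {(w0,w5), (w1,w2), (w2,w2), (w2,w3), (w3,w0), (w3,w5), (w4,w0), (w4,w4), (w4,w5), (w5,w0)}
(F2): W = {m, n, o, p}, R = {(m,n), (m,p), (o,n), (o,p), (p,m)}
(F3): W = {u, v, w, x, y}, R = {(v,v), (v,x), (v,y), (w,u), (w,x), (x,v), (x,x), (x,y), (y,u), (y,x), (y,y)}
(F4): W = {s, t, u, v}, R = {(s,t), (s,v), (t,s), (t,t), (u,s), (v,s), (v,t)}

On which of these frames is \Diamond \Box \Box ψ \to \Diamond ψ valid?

(F4)

Frame correspondent (Sahlqvist): \forall x \forall y (xRy \to \exists w (y R^2 w \wedge xRw)) — i.e. a generalized confluence (Geach) condition.
(F1): fails — w2Rw3 but no w with w3R²w and w2Rw.
(F2): fails — mRn but no w with nR²w and mRw.
(F3): fails — wRu but no t with uR²t and wRt.
(F4): satisfies the condition.
Valid on: (F4).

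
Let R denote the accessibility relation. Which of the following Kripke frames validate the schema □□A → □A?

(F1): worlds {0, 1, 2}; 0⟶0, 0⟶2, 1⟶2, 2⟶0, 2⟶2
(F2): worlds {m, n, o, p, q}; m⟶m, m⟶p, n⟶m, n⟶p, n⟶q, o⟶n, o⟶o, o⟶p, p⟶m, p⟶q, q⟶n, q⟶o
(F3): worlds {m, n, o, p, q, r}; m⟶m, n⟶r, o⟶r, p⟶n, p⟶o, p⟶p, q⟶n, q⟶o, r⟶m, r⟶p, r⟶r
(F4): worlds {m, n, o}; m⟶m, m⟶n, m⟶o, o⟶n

The schema corresponds to density: ∀x ∀y (Rxy → ∃z (Rxz ∧ Rzy)).
(F1): holds.
(F2): fails — Rpq but no z with Rpz and Rzq.
(F3): fails — Rqn but no z with Rqz and Rzn.
(F4): fails — Ron but no z with Roz and Rzn.
Valid on: (F1).

(F1)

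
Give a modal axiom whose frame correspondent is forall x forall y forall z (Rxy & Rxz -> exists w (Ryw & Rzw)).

This is convergence; the standard corresponding axiom is .2: ◇□ψ → □◇ψ.
Suppose ◇□ψ→□◇ψ is valid. Take Rxy, Rxz and set V(ψ)={w : Ryw}. Then □ψ at y so ◇□ψ at x, so □◇ψ at x, so ◇ψ at z, giving w with Rzw and Ryw.

◇□ψ → □◇ψ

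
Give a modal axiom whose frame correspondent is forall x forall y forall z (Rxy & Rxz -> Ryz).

◇s → □◇s

A defining formula is ◇s → □◇s (the 5 axiom).
Suppose ◇s→□◇s is valid. Take Rxy, Rxz and set V(s)={y}. Then ◇s at x, so □◇s at x, so ◇s at z, so some w with Rzw has s; w=y, i.e. Rzy. By symmetry of the argument, Ryz.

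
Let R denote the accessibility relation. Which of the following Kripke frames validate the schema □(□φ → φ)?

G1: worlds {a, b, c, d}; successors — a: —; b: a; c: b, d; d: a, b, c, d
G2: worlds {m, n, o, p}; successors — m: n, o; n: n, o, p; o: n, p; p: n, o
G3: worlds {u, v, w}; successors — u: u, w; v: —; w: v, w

none

The schema corresponds to shift-reflexivity: ∀x ∀y (Rxy → Ryy).
G1: fails — Rdc but not Rcc.
G2: fails — Rop but not Rpp.
G3: fails — Rwv but not Rvv.
Valid on no frame.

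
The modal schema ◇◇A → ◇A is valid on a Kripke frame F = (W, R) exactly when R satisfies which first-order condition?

Equivalently (dual form): □A → □□A.
Suppose □A→□□A is valid. Take Rxy, Ryz and set V(A)={w : Rxw}. Then □A at x, so □□A at x, so □A at y, so A at z, i.e. Rxz.
Conversely, on a frame with transitivity the schema holds at every world under every valuation.
Frame condition: ∀x ∀y ∀z (Rxy ∧ Ryz → Rxz).

transitivity: ∀x ∀y ∀z (Rxy ∧ Ryz → Rxz)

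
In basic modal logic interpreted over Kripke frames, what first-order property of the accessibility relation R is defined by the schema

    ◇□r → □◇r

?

convergence

Suppose ◇□r→□◇r is valid. Take Rxy, Rxz and set V(r)={w : Ryw}. Then □r at y so ◇□r at x, so □◇r at x, so ◇r at z, giving w with Rzw and Ryw.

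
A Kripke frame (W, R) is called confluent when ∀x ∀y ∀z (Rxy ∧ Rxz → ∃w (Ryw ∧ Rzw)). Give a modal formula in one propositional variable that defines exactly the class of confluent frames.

◇□s → □◇s

A defining formula is ◇□s → □◇s (the .2 axiom).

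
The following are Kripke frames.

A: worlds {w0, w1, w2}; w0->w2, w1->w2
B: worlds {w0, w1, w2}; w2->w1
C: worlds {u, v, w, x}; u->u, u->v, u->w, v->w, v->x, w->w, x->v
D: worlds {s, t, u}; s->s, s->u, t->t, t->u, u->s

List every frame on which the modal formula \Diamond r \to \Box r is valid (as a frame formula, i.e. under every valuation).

Frame correspondent (Sahlqvist): \forall x \forall y \forall z (Rxy \wedge Rxz \to y = z) — i.e. partial functionality.
A: condition met.
B: condition met.
C: fails — u sees both u and v.
D: fails — s sees both s and u.

A, B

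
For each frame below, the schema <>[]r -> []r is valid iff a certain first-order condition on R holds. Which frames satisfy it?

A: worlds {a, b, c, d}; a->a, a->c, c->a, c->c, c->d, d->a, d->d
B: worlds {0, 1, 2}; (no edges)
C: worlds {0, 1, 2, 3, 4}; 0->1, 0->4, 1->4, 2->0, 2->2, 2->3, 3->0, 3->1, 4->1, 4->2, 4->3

Frame correspondent (Sahlqvist): forall x forall y forall z (Rxy & Rxz -> Ryz) — i.e. the Euclidean property.
A: fails — Rcd and Rcc but not Rdc.
B: ✓.
C: fails — R01 and R01 but not R11.
Valid on: B.

B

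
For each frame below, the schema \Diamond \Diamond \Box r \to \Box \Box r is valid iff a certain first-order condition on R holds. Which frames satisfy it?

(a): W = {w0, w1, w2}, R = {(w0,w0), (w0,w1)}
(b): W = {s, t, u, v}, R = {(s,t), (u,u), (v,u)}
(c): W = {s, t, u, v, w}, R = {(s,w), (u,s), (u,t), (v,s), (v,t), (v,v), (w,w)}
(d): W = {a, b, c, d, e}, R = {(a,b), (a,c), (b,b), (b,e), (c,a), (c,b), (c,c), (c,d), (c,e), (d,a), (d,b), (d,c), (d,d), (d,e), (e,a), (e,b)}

(b)

Frame correspondent (Sahlqvist): \forall x \forall y \forall z ((x R^2 y \wedge x R^2 z) \to \exists w (yRw \wedge z = w)) — i.e. a generalized confluence (Geach) condition.
(a): fails — w0R²w1, w0R²w0 but no w with w1Rw and w0=w.
(b): condition met.
(c): fails — vR²s, vR²s but no w* with sRw* and s=w*.
(d): fails — aR²a, aR²a but no w with aRw and a=w.
Valid on: (b).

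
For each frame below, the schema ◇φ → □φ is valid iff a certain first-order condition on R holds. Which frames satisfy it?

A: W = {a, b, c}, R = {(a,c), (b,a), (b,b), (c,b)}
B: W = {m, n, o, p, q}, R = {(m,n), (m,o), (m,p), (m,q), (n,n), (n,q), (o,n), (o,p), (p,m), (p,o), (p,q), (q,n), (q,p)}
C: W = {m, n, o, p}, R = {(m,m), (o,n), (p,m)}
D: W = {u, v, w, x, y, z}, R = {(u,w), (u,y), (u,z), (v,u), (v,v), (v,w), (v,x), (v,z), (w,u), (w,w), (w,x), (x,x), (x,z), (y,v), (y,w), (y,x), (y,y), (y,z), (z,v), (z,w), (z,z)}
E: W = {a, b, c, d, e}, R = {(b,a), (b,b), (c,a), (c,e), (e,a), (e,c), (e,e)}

This is the axiom for partial functionality; its first-order frame correspondent is ∀x ∀y ∀z (Rxy ∧ Rxz → y = z).
A: fails — b sees both a and b.
B: fails — m sees both n and o.
C: ✓.
D: fails — u sees both w and y.
E: fails — b sees both a and b.
Valid on: C.

C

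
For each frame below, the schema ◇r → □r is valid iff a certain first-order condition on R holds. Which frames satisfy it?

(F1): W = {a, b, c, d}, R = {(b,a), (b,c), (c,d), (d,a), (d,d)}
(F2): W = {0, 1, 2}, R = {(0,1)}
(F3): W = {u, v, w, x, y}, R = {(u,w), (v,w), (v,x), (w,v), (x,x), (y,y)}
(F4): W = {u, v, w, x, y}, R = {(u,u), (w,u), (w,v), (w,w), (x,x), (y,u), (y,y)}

(F2)

The schema corresponds to partial functionality: ∀x ∀y ∀z (Rxy ∧ Rxz → y = z).
(F1): fails — b sees both a and c.
(F2): condition met.
(F3): fails — v sees both w and x.
(F4): fails — w sees both u and v.
Valid on: (F2).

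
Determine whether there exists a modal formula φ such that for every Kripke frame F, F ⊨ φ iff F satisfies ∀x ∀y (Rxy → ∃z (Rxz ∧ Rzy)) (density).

This is a Sahlqvist condition; the C4 axiom □□q → □q defines it.
Suppose □□q→□q is valid. Take Rxy and set V(q)={w : xR²w}. Then □□q at x, so □q at x, so q at y, i.e. ∃z(Rxz∧Rzy).

Definable; □□q → □q defines it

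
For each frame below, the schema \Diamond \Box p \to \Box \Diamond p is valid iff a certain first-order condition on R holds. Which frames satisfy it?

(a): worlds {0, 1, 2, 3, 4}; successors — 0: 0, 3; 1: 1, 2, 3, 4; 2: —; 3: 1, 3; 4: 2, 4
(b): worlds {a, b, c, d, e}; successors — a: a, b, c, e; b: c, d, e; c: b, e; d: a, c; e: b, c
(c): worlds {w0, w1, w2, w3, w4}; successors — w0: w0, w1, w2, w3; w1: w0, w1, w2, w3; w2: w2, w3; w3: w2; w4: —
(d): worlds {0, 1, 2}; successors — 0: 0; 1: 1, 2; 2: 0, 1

(c)

This is the axiom for convergence; its first-order frame correspondent is \forall x \forall y \forall z (Rxy \wedge Rxz \to \exists w (Ryw \wedge Rzw)).
(a): fails — R12 and R12 but 2 and 2 have no common successor.
(b): fails — Rbc and Rbd but c and d have no common successor.
(c): condition met.
(d): fails — R20 and R21 but 0 and 1 have no common successor.
Valid on: (c).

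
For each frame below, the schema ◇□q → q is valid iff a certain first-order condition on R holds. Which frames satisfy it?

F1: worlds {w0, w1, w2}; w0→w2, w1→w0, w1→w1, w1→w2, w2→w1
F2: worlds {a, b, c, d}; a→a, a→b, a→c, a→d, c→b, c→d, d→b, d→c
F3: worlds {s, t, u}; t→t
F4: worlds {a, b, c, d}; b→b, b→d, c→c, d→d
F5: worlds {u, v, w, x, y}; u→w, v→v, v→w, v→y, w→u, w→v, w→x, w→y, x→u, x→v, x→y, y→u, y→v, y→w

F3

This is the axiom for symmetry; its first-order frame correspondent is ∀x ∀y (Rxy → Ryx).
F1: fails — Rw1w0 but not Rw0w1.
F2: fails — Rab but not Rba.
F3: condition met.
F4: fails — Rbd but not Rdb.
F5: fails — Rwx but not Rxw.
Valid on: F3.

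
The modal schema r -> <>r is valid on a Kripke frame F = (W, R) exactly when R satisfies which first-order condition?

This schema is equivalent to the T axiom □r → r.
It corresponds to reflexivity: forall x Rxx.

reflexivity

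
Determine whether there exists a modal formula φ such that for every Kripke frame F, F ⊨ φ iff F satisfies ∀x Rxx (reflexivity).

This is a Sahlqvist condition; the T axiom □r → r defines it.
Suppose □r→r is valid. At any x set V(r)={w : Rxw}. Then □r holds at x, so r holds at x, i.e. Rxx.

Yes, by □r → r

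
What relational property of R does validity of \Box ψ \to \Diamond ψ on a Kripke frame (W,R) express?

seriality: \forall x \exists y Rxy

Suppose □ψ→◇ψ is valid. At any x set V(ψ)=W. Then □ψ at x, so ◇ψ at x, so x has a successor.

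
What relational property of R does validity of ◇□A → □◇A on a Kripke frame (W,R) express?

Suppose ◇□A→□◇A is valid. Take Rxy, Rxz and set V(A)={w : Ryw}. Then □A at y so ◇□A at x, so □◇A at x, so ◇A at z, giving w with Rzw and Ryw.

convergence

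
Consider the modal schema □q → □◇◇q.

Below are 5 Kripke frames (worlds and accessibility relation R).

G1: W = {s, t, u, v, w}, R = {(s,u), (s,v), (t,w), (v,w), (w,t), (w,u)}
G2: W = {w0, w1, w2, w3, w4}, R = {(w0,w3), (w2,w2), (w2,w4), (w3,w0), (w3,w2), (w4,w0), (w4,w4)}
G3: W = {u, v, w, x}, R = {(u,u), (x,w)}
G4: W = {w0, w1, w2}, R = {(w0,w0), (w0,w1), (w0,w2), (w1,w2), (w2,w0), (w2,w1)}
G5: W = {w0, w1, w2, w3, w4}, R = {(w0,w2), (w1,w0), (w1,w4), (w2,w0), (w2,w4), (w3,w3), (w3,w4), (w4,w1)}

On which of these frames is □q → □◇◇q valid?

G2, G4, G5

Frame correspondent (Sahlqvist): ∀x ∀z (xRz → ∃w (xRw ∧ zR²w)) — i.e. a generalized confluence (Geach) condition.
G1: fails — sRu but no w* with sRw* and uR²w*.
G2: condition met.
G3: fails — xRw but no t with xRt and wR²t.
G4: condition met.
G5: condition met.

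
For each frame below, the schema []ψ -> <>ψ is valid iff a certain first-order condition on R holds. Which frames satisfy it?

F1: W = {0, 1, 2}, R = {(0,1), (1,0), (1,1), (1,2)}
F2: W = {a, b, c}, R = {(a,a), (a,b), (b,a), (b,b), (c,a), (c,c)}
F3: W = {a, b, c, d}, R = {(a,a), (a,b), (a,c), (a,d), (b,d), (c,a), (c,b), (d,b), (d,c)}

F2, F3

The schema corresponds to seriality: forall x exists y Rxy.
F1: fails — world 2 has no successor.
F2: satisfies the condition.
F3: satisfies the condition.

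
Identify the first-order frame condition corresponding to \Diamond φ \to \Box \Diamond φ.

This schema is the 5 axiom.
Its frame correspondent is the Euclidean property — \forall x \forall y \forall z (Rxy \wedge Rxz \to Ryz).

The Euclidean property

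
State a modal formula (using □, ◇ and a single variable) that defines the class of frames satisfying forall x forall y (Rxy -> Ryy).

□(□q → q)

This is shift-reflexivity; the standard corresponding axiom is T□: □(□q → q).
Suppose □(□q→q) is valid. Take Rxy and set V(q)={w : Ryw}. Then at y, □q holds; since □(□q→q) at x, □q→q at y, so q at y, i.e. Ryy.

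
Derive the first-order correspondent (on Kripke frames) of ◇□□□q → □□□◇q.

∀x ∀y ∀z ((xRy ∧ xR³z) → ∃w (yR³w ∧ zRw))

This is a Sahlqvist (Geach-type) schema ◇^1□^3q → □^3◇^1q.
First-order correspondent: ∀x ∀y ∀z ((xRy ∧ xR³z) → ∃w (yR³w ∧ zRw)).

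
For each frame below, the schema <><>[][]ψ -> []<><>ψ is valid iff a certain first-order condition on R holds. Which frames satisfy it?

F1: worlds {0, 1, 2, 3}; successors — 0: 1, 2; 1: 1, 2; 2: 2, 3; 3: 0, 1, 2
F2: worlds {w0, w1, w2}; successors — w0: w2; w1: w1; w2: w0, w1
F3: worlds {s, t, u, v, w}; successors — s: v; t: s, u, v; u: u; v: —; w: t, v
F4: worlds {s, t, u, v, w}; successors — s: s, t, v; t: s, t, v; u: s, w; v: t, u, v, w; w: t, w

F1, F2, F4

Frame correspondent (Sahlqvist): forall x forall y forall z ((x R^2 y & xRz) -> exists w (y R^2 w & z R^2 w)) — i.e. a generalized confluence (Geach) condition.
F1: satisfies the condition.
F2: satisfies the condition.
F3: fails — tR²u, tRs but no w* with uR²w* and sR²w*.
F4: satisfies the condition.
Valid on: F1, F2, F4.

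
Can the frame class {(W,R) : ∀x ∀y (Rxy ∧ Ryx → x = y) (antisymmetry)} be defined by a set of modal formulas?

Not definable by any modal formula

Any modally definable frame class is closed under surjective bounded morphisms.
The 8-cycle (worlds w0,w1,w2,w3,w4,w5,w6,w7 with w0→w1→w2→w3→w4→w5→w6→w7→w0) is antisymmetric. Sending even-indexed worlds to • and odd-indexed worlds to ∘ is a surjective bounded morphism onto the two-world frame with •↔∘, which is not antisymmetric.
So no modal formula (or set of formulas) defines exactly the antisymmetric frames.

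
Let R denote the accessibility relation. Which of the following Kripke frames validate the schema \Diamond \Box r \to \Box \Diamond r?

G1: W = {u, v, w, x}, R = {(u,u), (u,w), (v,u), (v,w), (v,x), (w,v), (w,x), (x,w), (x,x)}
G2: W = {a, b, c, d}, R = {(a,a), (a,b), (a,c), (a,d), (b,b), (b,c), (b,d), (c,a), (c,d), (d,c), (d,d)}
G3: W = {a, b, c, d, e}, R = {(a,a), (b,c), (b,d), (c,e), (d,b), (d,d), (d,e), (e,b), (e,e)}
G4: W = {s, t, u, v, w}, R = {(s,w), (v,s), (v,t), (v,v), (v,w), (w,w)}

Frame correspondent (Sahlqvist): \forall x \forall y \forall z (Rxy \wedge Rxz \to \exists w (Ryw \wedge Rzw)) — i.e. convergence.
G1: fails — Ruw and Ruu but w and u have no common successor.
G2: condition met.
G3: fails — Rdb and Rde but b and e have no common successor.
G4: fails — Rvv and Rvt but v and t have no common successor.
Valid on: G2.

G2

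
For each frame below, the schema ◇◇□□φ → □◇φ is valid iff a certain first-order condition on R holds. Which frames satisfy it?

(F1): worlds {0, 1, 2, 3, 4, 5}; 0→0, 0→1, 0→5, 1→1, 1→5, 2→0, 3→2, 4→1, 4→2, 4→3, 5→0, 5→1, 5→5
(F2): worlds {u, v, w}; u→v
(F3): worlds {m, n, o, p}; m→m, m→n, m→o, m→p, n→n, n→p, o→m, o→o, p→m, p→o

Frame correspondent (Sahlqvist): ∀x ∀y ∀z ((xR²y ∧ xRz) → ∃w (yR²w ∧ zRw)) — i.e. a generalized confluence (Geach) condition.
(F1): fails — 4R²0, 4R3 but no w with 0R²w and 3Rw.
(F2): holds.
(F3): holds.

(F2), (F3)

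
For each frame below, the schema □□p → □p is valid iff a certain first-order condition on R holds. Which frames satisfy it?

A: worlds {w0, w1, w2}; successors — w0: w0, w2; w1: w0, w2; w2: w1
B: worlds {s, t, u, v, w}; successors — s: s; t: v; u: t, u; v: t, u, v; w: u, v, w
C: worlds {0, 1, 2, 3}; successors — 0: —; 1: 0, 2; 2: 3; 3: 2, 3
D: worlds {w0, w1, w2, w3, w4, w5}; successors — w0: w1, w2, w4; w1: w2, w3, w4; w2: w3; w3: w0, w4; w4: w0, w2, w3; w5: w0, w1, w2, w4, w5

This is the axiom for density; its first-order frame correspondent is ∀x ∀y (Rxy → ∃z (Rxz ∧ Rzy)).
A: fails — Rw2w1 but no z with Rw2z and Rzw1.
B: satisfies the condition.
C: fails — R10 but no z with R1z and Rz0.
D: fails — Rw0w1 but no z with Rw0z and Rzw1.

B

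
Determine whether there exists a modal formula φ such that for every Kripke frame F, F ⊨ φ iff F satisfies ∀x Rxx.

This is a Sahlqvist condition; the T axiom □r → r defines it.

Yes — defined by □r → r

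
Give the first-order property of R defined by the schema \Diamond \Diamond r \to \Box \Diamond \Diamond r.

\forall x \forall y \forall z ((x R^2 y \wedge xRz) \to \exists w (y = w \wedge z R^2 w))

This is a Sahlqvist (Geach-type) schema ◇^2□^0r → □^1◇^2r.
First-order correspondent: \forall x \forall y \forall z ((x R^2 y \wedge xRz) \to \exists w (y = w \wedge z R^2 w)).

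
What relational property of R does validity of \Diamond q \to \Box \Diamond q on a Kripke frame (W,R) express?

Suppose ◇q→□◇q is valid. Take Rxy, Rxz and set V(q)={y}. Then ◇q at x, so □◇q at x, so ◇q at z, so some w with Rzw has q; w=y, i.e. Rzy. By symmetry of the argument, Ryz.

The Euclidean property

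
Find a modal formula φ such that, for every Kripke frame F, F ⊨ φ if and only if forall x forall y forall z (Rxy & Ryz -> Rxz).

The condition is transitivity. The 4 schema □ψ → □□ψ defines it.
Suppose □ψ→□□ψ is valid. Take Rxy, Ryz and set V(ψ)={w : Rxw}. Then □ψ at x, so □□ψ at x, so □ψ at y, so ψ at z, i.e. Rxz.

□ψ → □□ψ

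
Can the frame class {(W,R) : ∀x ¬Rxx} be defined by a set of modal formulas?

Modal frame validity is preserved under surjective bounded morphisms.
The 3-cycle (worlds a,b,c with a→b→c→a) is irreflexive, and the map sending every world to a single reflexive point • is a surjective bounded morphism (forth: every edge maps to (•,•); back: every world has a successor). So any modal formula valid on the 3-cycle is also valid on the reflexive point, which is not irreflexive.
So the class is not modally definable.

Not modally definable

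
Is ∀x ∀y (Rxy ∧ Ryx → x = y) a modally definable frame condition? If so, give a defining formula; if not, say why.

Not definable by any modal formula

If a class were modally definable it would be closed under surjective bounded morphisms (Goldblatt–Thomason).
The 8-cycle (worlds a,b,c,d,e,f,g,h with a→b→c→d→e→f→g→h→a) is antisymmetric. Sending even-indexed worlds to a and odd-indexed worlds to b is a surjective bounded morphism onto the two-world frame with a↔b, which is not antisymmetric.
So no modal formula (or set of formulas) defines exactly the antisymmetric frames.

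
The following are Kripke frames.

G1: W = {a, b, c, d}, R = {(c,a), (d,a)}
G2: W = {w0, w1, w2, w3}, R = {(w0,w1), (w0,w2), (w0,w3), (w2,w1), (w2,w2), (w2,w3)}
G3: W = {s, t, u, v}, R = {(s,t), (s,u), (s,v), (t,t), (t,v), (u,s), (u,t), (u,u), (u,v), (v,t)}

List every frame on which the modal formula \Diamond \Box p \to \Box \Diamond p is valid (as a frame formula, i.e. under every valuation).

G3

Frame correspondent (Sahlqvist): \forall x \forall y \forall z (Rxy \wedge Rxz \to \exists w (Ryw \wedge Rzw)) — i.e. convergence.
G1: fails — Rca and Rca but a and a have no common successor.
G2: fails — Rw0w1 and Rw0w1 but w1 and w1 have no common successor.
G3: condition met.
Valid on: G3.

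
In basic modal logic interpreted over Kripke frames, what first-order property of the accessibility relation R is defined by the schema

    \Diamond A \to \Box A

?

partial functionality: \forall x \forall y \forall z (Rxy \wedge Rxz \to y = z)

Suppose ◇A→□A is valid. Take Rxy, Rxz and set V(A)={y}. Then ◇A at x, so □A at x, so A at z, i.e. z=y.
The converse is a direct semantic check.
So the correspondent is partial functionality.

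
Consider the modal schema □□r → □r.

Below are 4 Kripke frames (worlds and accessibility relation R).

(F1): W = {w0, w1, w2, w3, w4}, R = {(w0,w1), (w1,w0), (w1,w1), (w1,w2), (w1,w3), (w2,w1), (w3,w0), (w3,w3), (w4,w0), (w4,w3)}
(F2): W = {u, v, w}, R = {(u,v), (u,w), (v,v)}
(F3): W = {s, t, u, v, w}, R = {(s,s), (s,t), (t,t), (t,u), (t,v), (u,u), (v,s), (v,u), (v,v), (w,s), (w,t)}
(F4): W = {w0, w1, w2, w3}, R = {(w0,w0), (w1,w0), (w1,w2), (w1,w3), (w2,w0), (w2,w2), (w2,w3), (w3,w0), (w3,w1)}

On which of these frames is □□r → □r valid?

Frame correspondent (Sahlqvist): ∀x ∀y (Rxy → ∃z (Rxz ∧ Rzy)) — i.e. density.
(F1): condition met.
(F2): fails — Ruw but no z with Ruz and Rzw.
(F3): condition met.
(F4): fails — Rw3w1 but no z with Rw3z and Rzw1.

(F1), (F3)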